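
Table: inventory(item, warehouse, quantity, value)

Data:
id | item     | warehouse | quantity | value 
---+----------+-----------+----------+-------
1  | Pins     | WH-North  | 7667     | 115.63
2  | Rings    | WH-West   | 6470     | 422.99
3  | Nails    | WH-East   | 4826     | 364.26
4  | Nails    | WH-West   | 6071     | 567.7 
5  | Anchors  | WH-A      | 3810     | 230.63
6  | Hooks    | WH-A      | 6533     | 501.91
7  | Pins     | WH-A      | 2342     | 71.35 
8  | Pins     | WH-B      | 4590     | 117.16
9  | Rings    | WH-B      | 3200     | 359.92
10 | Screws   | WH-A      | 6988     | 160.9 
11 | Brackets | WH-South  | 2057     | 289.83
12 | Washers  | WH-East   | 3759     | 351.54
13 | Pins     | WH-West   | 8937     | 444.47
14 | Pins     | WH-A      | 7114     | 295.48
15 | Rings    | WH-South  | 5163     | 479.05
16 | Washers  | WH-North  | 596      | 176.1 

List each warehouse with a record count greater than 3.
SELECT warehouse, COUNT(*) as cnt
FROM inventory
GROUP BY warehouse
HAVING COUNT(*) > 3

Result:
  WH-A: 5

Note: HAVING filters groups after aggregation, WHERE filters rows before.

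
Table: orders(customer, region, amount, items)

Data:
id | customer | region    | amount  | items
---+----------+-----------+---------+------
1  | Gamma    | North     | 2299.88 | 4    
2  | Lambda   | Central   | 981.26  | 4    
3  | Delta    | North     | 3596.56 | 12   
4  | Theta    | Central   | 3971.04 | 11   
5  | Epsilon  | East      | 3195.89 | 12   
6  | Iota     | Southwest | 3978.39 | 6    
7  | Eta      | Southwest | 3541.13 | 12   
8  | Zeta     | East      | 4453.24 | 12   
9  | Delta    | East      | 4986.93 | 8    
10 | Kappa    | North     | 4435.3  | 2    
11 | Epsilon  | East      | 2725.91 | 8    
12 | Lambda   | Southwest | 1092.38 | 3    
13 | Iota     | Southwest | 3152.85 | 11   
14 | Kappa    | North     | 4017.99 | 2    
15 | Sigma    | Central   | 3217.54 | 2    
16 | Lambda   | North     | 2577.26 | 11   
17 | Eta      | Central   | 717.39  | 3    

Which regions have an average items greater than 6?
SELECT region, AVG(items)
FROM orders
GROUP BY region
HAVING AVG(items) > 6

Result:
  East: avg=10.00
  North: avg=6.20
  Southwest: avg=8.00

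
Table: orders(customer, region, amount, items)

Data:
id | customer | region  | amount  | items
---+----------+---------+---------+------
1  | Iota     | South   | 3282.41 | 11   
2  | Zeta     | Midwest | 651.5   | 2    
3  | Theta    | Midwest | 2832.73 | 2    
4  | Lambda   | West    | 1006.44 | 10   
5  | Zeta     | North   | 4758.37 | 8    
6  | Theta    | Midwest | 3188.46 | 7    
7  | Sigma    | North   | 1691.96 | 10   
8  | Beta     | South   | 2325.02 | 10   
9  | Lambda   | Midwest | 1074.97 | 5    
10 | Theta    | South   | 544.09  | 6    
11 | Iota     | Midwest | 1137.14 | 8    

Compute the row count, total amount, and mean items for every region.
SELECT region,
       COUNT(*) as cnt,
       SUM(amount) as total_amount,
       AVG(items) as avg_items
FROM orders
GROUP BY region

Result:
  Midwest: 5 records, 8884.80 total amount, 4.80 avg items
  North: 2 records, 6450.33 total amount, 9.00 avg items
  South: 3 records, 6151.52 total amount, 9.00 avg items
  West: 1 records, 1006.44 total amount, 10.00 avg items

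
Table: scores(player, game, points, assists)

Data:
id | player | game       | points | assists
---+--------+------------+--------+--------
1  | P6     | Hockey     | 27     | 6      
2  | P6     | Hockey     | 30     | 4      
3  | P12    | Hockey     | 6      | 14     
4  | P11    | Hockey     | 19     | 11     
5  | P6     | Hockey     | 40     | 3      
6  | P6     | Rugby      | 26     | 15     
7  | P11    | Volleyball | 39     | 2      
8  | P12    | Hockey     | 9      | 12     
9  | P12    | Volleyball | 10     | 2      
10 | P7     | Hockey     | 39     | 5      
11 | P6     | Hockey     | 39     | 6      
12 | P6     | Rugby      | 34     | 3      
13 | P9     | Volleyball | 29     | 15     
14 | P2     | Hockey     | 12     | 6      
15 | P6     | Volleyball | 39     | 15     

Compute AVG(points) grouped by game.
SELECT game, AVG(points) as result
FROM scores
GROUP BY game

Result:
  Hockey: 24.56
  Rugby: 30.00
  Volleyball: 29.25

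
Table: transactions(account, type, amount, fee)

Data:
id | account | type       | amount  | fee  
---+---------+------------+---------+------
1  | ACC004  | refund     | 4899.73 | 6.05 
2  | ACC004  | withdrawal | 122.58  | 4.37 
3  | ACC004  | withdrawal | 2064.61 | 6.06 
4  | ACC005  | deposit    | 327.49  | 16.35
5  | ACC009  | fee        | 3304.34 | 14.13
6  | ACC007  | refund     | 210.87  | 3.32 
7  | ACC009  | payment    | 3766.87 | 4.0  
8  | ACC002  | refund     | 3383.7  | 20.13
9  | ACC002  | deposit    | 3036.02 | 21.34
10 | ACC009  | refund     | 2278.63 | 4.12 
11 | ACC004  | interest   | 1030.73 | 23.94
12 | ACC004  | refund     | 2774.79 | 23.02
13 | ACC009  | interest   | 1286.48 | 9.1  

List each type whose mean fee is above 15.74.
SELECT type, AVG(fee)
FROM transactions
GROUP BY type
HAVING AVG(fee) > 15.74

Result:
  deposit: avg=18.85
  interest: avg=16.52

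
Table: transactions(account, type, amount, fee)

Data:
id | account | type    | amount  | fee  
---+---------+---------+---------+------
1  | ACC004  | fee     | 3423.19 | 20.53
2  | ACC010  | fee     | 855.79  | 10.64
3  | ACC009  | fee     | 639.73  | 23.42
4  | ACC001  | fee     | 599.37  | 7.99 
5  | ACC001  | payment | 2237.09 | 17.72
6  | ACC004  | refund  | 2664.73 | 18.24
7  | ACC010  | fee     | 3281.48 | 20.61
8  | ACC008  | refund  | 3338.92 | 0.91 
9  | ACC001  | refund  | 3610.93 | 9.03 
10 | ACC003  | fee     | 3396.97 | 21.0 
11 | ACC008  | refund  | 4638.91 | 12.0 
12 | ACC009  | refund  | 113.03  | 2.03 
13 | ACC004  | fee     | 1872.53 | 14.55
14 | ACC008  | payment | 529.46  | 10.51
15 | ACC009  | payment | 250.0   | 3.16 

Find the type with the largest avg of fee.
SELECT type, AVG(fee) as val
FROM transactions
GROUP BY type
ORDER BY val DESC
LIMIT 1

Result: fee with avg(fee) = 16.96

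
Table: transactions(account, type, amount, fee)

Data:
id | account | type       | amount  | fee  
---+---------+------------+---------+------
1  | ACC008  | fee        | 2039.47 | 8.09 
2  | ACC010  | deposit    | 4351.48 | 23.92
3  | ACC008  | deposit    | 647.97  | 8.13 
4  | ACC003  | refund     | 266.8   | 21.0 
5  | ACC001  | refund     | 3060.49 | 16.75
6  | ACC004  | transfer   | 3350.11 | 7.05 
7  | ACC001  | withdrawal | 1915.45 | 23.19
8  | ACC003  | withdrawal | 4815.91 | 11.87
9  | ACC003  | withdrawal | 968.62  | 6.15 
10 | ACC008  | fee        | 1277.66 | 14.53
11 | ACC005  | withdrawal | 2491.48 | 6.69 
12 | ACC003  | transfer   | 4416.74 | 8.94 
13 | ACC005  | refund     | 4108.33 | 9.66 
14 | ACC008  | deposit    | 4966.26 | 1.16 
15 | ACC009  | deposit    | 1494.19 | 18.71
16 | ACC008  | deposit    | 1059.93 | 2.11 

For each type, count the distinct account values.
SELECT type, COUNT(DISTINCT account)
FROM transactions
GROUP BY type

Result:
  deposit: 3 distinct
  fee: 1 distinct
  refund: 3 distinct
  transfer: 2 distinct
  withdrawal: 3 distinct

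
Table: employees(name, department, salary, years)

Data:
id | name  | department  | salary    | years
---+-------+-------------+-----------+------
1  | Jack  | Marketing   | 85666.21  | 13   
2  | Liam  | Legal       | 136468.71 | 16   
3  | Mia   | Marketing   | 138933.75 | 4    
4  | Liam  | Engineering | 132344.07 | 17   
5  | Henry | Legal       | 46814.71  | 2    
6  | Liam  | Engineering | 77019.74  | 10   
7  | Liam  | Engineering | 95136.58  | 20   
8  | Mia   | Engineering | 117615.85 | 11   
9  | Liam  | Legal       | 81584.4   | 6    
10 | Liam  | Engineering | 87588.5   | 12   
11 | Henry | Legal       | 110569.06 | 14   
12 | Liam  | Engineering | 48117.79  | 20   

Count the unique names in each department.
SELECT department, COUNT(DISTINCT name)
FROM employees
GROUP BY department

Result:
  Engineering: 2 distinct
  Legal: 2 distinct
  Marketing: 2 distinct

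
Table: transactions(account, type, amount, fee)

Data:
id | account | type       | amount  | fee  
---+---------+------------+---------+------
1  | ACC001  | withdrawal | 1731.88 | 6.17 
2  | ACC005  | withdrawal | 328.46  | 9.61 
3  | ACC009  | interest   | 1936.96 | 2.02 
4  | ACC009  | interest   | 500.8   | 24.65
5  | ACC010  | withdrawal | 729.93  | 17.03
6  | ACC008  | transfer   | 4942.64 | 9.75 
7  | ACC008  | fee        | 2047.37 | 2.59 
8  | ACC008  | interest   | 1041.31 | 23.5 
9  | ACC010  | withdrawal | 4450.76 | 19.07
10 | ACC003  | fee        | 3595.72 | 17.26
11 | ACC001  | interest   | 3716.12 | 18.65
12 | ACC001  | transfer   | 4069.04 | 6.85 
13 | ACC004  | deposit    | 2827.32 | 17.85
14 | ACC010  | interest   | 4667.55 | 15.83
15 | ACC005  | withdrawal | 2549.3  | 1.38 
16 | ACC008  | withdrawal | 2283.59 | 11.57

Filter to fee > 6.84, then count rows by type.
SELECT type, COUNT(*)
FROM transactions
WHERE fee > 6.84
GROUP BY type

Note: WHERE filters rows before grouping.

Result:
  deposit: 1
  fee: 1
  interest: 4
  transfer: 2
  withdrawal: 4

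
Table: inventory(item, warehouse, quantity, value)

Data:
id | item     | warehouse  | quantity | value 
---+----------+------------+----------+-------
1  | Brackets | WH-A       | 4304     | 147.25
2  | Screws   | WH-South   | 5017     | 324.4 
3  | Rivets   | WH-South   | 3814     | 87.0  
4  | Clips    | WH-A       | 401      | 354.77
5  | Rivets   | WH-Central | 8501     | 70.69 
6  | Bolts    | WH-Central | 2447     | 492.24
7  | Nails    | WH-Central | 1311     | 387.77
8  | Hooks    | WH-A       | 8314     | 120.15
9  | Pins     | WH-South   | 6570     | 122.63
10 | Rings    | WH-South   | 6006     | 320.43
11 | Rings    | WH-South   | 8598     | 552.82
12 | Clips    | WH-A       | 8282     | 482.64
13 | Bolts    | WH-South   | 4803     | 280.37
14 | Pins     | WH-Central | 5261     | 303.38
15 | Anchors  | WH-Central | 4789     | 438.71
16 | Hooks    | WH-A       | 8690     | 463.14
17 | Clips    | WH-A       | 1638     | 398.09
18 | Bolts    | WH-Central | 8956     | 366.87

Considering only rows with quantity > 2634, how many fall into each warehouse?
SELECT warehouse, COUNT(*)
FROM inventory
WHERE quantity > 2634
GROUP BY warehouse

Note: WHERE filters rows before grouping.

Result:
  WH-A: 4
  WH-Central: 4
  WH-South: 6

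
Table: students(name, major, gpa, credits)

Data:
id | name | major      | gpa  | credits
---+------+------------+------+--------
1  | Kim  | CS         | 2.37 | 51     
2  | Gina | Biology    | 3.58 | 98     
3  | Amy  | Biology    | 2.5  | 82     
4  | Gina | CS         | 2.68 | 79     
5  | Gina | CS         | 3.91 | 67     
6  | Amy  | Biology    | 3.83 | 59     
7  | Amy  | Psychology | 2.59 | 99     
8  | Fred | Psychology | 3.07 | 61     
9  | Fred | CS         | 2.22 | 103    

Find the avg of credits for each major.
SELECT major, AVG(credits) as result
FROM students
GROUP BY major

Result:
  Biology: 79.67
  CS: 75.00
  Psychology: 80.00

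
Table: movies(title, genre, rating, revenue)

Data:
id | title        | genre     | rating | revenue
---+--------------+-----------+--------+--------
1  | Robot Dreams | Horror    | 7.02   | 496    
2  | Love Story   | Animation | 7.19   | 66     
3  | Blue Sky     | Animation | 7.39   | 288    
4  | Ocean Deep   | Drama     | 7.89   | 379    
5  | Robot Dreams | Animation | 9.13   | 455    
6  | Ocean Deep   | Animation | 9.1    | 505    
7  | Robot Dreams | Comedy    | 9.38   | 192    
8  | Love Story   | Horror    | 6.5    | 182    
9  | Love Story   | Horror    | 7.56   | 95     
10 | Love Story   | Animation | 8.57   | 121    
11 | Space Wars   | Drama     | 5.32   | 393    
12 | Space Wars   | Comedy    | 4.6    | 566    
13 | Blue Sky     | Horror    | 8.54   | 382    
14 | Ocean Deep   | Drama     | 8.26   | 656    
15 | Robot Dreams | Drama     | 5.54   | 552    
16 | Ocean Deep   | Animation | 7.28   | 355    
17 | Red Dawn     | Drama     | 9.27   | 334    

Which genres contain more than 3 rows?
SELECT genre, COUNT(*) as cnt
FROM movies
GROUP BY genre
HAVING COUNT(*) > 3

Result:
  Animation: 6
  Drama: 5
  Horror: 4

Note: HAVING filters groups after aggregation, WHERE filters rows before.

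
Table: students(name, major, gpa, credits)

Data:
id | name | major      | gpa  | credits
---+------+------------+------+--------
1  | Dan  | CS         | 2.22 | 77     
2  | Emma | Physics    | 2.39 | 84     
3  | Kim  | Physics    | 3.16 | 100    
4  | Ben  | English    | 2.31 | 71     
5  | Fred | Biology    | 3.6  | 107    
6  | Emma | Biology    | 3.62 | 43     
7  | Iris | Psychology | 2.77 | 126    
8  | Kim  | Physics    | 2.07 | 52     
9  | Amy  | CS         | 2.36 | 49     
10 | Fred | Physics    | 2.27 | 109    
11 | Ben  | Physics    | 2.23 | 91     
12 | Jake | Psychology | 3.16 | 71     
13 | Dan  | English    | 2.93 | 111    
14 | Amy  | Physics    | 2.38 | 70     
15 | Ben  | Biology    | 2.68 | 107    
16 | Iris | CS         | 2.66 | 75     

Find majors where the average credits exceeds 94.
SELECT major, AVG(credits)
FROM students
GROUP BY major
HAVING AVG(credits) > 94

Result:
  Psychology: avg=98.50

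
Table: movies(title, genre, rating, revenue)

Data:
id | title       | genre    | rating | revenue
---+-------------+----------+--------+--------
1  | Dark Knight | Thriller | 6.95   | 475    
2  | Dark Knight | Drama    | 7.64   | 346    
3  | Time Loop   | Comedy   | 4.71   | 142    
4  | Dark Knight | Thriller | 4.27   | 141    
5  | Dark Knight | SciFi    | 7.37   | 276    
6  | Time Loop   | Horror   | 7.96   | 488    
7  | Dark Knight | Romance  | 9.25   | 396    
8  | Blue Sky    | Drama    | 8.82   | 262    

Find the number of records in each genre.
SELECT genre, COUNT(*) as count
FROM movies
GROUP BY genre

Result:
  Comedy: 1
  Drama: 2
  Horror: 1
  Romance: 1
  SciFi: 1
  Thriller: 2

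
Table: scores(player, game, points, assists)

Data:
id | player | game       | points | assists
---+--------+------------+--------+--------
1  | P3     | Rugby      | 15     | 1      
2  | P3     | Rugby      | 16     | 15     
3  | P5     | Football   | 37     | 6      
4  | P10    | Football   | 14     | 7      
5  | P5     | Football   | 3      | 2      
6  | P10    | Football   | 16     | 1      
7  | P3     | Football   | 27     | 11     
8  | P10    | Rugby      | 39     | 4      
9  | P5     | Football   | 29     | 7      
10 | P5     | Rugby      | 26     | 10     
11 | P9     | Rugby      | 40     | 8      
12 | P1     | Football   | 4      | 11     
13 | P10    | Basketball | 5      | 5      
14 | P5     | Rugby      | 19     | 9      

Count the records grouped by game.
SELECT game, COUNT(*) as count
FROM scores
GROUP BY game

Result:
  Basketball: 1
  Football: 7
  Rugby: 6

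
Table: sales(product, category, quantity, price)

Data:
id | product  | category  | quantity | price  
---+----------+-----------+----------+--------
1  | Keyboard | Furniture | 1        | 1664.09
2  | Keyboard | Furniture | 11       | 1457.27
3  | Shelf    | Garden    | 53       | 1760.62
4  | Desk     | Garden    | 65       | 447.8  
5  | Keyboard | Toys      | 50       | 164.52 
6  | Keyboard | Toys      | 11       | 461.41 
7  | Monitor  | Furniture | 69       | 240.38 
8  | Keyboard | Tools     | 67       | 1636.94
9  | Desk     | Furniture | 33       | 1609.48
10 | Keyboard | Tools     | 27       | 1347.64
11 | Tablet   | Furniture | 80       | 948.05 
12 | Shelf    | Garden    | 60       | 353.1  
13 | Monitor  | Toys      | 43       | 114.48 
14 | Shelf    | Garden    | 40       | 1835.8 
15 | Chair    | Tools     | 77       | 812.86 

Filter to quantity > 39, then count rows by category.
SELECT category, COUNT(*)
FROM sales
WHERE quantity > 39
GROUP BY category

Note: WHERE filters rows before grouping.

Result:
  Furniture: 2
  Garden: 4
  Tools: 2
  Toys: 2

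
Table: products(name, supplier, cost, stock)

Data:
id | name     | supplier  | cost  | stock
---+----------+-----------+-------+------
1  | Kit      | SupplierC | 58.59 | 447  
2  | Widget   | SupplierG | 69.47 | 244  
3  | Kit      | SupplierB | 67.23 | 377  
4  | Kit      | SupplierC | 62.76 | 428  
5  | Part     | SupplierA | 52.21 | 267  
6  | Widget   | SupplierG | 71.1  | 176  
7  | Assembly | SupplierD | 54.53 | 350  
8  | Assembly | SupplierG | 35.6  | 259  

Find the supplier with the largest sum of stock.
SELECT supplier, SUM(stock) as val
FROM products
GROUP BY supplier
ORDER BY val DESC
LIMIT 1

Result: SupplierC with sum(stock) = 875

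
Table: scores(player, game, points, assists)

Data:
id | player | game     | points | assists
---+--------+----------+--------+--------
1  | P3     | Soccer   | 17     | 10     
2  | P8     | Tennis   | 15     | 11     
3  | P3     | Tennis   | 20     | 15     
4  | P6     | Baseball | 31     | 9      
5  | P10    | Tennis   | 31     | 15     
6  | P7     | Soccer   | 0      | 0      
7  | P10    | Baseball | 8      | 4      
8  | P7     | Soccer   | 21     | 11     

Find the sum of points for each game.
SELECT game, SUM(points) as result
FROM scores
GROUP BY game

Result:
  Baseball: 39
  Soccer: 38
  Tennis: 66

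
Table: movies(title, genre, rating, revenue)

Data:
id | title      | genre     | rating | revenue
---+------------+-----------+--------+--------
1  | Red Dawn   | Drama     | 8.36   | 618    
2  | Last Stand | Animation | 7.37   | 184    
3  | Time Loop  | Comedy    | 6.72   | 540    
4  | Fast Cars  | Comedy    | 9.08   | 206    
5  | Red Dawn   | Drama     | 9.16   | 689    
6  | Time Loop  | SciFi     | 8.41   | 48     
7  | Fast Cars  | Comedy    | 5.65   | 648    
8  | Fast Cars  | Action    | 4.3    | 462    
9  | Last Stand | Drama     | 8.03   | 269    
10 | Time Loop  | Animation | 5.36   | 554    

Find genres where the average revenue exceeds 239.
SELECT genre, AVG(revenue)
FROM movies
GROUP BY genre
HAVING AVG(revenue) > 239

Result:
  Action: avg=462.00
  Animation: avg=369.00
  Comedy: avg=464.67
  Drama: avg=525.33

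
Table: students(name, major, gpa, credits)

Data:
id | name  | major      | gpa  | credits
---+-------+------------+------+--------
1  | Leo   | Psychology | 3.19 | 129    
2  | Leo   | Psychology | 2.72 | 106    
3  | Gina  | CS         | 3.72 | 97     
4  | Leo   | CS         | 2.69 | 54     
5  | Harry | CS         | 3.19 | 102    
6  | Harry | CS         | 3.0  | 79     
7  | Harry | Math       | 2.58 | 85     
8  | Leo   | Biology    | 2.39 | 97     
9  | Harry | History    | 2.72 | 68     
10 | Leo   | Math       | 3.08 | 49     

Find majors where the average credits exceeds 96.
SELECT major, AVG(credits)
FROM students
GROUP BY major
HAVING AVG(credits) > 96

Result:
  Biology: avg=97.00
  Psychology: avg=117.50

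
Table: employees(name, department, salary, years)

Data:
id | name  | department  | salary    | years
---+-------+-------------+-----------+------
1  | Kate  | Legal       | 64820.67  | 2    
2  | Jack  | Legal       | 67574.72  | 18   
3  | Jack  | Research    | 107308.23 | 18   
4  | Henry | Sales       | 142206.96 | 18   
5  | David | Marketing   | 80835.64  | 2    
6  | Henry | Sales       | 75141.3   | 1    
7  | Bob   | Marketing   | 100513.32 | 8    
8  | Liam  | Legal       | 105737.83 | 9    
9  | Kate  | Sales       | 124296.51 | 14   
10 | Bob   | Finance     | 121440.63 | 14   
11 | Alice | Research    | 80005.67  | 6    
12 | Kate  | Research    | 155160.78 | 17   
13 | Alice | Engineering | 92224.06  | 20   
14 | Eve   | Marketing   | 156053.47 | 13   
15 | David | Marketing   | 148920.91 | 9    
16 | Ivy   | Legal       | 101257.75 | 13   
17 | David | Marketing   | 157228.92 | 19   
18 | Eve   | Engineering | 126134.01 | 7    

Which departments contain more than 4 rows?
SELECT department, COUNT(*) as cnt
FROM employees
GROUP BY department
HAVING COUNT(*) > 4

Result:
  Marketing: 5

Note: HAVING filters groups after aggregation, WHERE filters rows before.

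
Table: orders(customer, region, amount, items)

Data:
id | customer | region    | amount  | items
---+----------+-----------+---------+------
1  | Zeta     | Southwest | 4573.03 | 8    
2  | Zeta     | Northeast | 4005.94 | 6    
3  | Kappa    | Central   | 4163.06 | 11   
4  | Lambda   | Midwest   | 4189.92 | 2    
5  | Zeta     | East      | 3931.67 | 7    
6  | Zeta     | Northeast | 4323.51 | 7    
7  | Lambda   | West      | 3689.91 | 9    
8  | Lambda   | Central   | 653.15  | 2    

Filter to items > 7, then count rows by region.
SELECT region, COUNT(*)
FROM orders
WHERE items > 7
GROUP BY region

Note: WHERE filters rows before grouping.

Result:
  Central: 1
  Southwest: 1
  West: 1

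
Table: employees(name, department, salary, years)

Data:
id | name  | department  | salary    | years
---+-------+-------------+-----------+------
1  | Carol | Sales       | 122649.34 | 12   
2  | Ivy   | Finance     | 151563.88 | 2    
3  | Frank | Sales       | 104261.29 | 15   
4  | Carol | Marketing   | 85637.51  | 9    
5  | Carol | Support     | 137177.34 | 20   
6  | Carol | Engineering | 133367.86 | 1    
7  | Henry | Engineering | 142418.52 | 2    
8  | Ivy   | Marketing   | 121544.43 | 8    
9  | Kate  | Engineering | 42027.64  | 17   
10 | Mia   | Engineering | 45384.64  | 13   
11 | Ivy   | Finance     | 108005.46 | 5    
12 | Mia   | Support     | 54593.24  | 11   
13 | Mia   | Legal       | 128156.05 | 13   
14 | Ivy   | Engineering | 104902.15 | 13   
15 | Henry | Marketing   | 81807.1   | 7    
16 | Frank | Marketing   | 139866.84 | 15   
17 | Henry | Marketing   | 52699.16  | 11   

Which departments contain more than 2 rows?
SELECT department, COUNT(*) as cnt
FROM employees
GROUP BY department
HAVING COUNT(*) > 2

Result:
  Engineering: 5
  Marketing: 5

Note: HAVING filters groups after aggregation, WHERE filters rows before.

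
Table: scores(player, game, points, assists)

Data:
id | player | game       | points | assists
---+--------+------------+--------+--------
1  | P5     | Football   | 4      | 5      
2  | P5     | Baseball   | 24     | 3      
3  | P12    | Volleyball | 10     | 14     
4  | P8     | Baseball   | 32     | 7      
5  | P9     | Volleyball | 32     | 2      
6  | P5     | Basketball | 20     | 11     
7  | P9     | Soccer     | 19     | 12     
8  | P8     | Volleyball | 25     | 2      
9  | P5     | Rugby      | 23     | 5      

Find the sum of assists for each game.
SELECT game, SUM(assists) as result
FROM scores
GROUP BY game

Result:
  Baseball: 10
  Basketball: 11
  Football: 5
  Rugby: 5
  Soccer: 12
  Volleyball: 18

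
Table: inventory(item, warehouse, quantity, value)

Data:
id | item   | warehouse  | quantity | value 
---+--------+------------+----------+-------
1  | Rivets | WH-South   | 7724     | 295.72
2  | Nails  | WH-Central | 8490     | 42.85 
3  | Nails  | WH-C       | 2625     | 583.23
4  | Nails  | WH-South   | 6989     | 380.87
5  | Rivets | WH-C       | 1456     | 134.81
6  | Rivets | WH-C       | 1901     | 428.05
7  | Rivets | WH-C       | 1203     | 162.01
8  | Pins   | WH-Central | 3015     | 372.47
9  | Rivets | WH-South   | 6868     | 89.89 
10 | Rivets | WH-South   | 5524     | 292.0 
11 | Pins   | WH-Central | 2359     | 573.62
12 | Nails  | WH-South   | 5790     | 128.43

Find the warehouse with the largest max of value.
SELECT warehouse, MAX(value) as val
FROM inventory
GROUP BY warehouse
ORDER BY val DESC
LIMIT 1

Result: WH-C with max(value) = 583.23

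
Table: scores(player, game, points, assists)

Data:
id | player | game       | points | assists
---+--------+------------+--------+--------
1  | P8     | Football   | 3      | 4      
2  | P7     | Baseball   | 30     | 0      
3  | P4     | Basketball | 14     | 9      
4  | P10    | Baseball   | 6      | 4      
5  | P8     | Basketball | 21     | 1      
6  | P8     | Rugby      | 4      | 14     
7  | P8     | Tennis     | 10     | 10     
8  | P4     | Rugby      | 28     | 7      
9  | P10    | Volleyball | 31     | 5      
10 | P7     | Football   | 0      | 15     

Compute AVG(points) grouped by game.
SELECT game, AVG(points) as result
FROM scores
GROUP BY game

Result:
  Baseball: 18.00
  Basketball: 17.50
  Football: 1.50
  Rugby: 16.00
  Tennis: 10.00
  Volleyball: 31.00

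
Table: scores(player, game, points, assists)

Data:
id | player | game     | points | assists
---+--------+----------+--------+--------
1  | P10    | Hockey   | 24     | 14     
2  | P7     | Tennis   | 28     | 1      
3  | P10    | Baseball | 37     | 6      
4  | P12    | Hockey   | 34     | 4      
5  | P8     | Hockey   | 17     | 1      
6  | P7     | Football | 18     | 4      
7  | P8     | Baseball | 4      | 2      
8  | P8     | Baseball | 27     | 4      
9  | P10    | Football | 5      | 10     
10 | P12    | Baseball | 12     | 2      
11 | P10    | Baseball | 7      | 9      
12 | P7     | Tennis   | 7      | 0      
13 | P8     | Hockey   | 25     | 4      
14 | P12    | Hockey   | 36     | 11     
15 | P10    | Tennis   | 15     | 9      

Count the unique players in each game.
SELECT game, COUNT(DISTINCT player)
FROM scores
GROUP BY game

Result:
  Baseball: 3 distinct
  Football: 2 distinct
  Hockey: 3 distinct
  Tennis: 2 distinct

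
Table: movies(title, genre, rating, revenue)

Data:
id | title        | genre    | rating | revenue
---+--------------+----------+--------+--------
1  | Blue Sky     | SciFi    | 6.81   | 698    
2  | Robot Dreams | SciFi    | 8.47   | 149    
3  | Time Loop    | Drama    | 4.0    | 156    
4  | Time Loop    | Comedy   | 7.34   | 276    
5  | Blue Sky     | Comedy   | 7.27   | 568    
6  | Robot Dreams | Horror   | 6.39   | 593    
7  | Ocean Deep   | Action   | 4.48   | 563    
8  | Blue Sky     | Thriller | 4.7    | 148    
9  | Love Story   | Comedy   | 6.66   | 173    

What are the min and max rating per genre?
SELECT genre, MIN(rating), MAX(rating)
FROM movies
GROUP BY genre

Result:
  Action: min=4.48, max=4.48
  Comedy: min=6.66, max=7.34
  Drama: min=4.00, max=4.00
  Horror: min=6.39, max=6.39
  SciFi: min=6.81, max=8.47
  Thriller: min=4.70, max=4.70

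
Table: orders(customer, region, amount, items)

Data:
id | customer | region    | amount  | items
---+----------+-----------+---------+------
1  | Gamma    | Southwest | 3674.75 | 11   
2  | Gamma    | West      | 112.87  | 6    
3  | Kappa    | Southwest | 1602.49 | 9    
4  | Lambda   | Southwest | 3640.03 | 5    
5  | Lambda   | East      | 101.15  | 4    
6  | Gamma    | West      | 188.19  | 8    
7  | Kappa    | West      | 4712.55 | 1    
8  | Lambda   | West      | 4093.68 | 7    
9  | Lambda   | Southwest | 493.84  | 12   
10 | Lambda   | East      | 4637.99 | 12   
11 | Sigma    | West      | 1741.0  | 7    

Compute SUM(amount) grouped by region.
SELECT region, SUM(amount) as result
FROM orders
GROUP BY region

Result:
  East: 4739.14
  Southwest: 9411.11
  West: 10848.29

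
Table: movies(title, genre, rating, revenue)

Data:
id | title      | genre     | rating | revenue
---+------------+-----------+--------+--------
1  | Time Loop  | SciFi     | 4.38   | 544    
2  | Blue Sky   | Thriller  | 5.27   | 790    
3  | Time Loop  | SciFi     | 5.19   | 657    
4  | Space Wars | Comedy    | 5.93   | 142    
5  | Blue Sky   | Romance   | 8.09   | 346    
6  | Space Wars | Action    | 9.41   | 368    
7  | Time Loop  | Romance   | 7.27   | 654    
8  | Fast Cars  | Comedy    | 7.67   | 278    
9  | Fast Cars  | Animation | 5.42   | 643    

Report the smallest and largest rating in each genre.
SELECT genre, MIN(rating), MAX(rating)
FROM movies
GROUP BY genre

Result:
  Action: min=9.41, max=9.41
  Animation: min=5.42, max=5.42
  Comedy: min=5.93, max=7.67
  Romance: min=7.27, max=8.09
  SciFi: min=4.38, max=5.19
  Thriller: min=5.27, max=5.27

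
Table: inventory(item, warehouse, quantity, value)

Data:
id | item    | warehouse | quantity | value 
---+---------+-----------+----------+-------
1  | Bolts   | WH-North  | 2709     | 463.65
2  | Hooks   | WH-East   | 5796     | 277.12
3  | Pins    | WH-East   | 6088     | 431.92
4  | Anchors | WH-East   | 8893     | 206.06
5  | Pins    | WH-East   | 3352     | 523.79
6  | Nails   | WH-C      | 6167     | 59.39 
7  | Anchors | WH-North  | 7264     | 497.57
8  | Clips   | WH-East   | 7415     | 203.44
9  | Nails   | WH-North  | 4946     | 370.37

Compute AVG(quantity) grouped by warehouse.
SELECT warehouse, AVG(quantity) as result
FROM inventory
GROUP BY warehouse

Result:
  WH-C: 6167.00
  WH-East: 6308.80
  WH-North: 4973.00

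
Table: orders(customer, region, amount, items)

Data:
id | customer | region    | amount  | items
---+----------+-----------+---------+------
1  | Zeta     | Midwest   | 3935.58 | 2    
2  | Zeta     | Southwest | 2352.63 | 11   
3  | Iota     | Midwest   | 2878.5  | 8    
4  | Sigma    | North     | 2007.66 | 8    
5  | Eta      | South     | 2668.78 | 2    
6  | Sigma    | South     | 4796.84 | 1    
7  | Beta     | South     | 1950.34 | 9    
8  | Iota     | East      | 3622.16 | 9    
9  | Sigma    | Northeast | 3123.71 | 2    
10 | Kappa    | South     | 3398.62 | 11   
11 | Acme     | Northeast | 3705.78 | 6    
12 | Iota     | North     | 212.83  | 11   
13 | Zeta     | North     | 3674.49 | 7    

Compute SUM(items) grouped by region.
SELECT region, SUM(items) as result
FROM orders
GROUP BY region

Result:
  East: 9
  Midwest: 10
  North: 26
  Northeast: 8
  South: 23
  Southwest: 11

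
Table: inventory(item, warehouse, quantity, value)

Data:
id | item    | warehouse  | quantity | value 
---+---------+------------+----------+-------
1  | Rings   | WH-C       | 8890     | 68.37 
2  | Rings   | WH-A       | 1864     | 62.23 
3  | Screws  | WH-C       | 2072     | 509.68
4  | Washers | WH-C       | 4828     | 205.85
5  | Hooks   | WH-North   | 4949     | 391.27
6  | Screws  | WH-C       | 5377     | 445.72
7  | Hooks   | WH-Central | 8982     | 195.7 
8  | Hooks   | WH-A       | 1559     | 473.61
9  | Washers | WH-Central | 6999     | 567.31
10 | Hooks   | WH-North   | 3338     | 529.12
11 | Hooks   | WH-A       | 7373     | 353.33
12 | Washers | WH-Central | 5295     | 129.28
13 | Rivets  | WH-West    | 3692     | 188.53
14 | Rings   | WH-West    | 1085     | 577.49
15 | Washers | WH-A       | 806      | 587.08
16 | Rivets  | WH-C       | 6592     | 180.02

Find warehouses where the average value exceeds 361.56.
SELECT warehouse, AVG(value)
FROM inventory
GROUP BY warehouse
HAVING AVG(value) > 361.56

Result:
  WH-A: avg=369.06
  WH-North: avg=460.20
  WH-West: avg=383.01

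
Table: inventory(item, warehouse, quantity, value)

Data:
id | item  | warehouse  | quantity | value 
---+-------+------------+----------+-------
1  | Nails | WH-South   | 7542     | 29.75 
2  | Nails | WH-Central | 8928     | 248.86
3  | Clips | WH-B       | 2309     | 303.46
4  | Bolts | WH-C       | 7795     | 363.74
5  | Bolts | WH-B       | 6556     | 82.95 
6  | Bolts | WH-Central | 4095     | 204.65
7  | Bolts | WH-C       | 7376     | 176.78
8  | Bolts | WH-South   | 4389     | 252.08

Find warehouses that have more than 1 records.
SELECT warehouse, COUNT(*) as cnt
FROM inventory
GROUP BY warehouse
HAVING COUNT(*) > 1

Result:
  WH-B: 2
  WH-C: 2
  WH-Central: 2
  WH-South: 2

Note: HAVING filters groups after aggregation, WHERE filters rows before.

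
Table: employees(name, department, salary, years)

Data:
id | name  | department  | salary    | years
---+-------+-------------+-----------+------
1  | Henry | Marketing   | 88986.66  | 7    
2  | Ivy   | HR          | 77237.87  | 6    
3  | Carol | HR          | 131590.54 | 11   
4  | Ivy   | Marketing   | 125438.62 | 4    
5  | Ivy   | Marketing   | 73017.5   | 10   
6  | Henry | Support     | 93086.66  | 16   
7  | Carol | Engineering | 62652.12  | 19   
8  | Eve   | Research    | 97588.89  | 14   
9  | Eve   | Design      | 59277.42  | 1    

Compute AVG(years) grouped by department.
SELECT department, AVG(years) as result
FROM employees
GROUP BY department

Result:
  Design: 1.00
  Engineering: 19.00
  HR: 8.50
  Marketing: 7.00
  Research: 14.00
  Support: 16.00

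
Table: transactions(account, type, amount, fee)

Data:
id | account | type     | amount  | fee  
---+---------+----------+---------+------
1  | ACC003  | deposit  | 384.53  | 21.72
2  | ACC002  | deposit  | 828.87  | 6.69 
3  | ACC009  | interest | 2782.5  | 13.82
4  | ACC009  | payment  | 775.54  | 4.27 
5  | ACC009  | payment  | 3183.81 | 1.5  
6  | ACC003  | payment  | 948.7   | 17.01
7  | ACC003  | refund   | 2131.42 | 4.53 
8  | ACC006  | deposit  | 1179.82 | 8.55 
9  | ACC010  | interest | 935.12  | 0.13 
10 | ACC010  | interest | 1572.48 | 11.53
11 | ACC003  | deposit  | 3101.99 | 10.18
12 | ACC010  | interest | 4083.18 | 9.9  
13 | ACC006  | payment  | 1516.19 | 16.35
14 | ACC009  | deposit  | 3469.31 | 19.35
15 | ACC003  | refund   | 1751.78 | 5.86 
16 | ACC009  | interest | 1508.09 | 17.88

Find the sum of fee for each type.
SELECT type, SUM(fee) as result
FROM transactions
GROUP BY type

Result:
  deposit: 66.49
  interest: 53.26
  payment: 39.13
  refund: 10.39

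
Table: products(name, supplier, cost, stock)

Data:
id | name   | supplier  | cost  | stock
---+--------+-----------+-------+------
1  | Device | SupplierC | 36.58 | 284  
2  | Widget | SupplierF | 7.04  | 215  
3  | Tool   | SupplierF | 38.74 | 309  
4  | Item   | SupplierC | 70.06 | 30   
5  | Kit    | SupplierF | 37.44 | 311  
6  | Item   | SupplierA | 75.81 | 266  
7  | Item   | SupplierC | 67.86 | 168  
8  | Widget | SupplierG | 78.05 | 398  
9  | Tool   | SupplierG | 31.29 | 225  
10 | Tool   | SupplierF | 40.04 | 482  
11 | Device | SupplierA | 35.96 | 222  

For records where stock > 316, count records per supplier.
SELECT supplier, COUNT(*)
FROM products
WHERE stock > 316
GROUP BY supplier

Note: WHERE filters rows before grouping.

Result:
  SupplierF: 1
  SupplierG: 1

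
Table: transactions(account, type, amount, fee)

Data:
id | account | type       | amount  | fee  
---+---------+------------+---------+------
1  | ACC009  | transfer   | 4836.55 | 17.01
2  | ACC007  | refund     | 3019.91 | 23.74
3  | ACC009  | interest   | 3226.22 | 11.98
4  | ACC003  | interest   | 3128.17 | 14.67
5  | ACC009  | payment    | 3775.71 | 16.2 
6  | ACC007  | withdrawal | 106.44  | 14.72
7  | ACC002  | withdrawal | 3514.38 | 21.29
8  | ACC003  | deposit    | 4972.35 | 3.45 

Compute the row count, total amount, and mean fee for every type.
SELECT type,
       COUNT(*) as cnt,
       SUM(amount) as total_amount,
       AVG(fee) as avg_fee
FROM transactions
GROUP BY type

Result:
  deposit: 1 records, 4972.35 total amount, 3.45 avg fee
  interest: 2 records, 6354.39 total amount, 13.33 avg fee
  payment: 1 records, 3775.71 total amount, 16.20 avg fee
  refund: 1 records, 3019.91 total amount, 23.74 avg fee
  transfer: 1 records, 4836.55 total amount, 17.01 avg fee
  withdrawal: 2 records, 3620.82 total amount, 18.01 avg fee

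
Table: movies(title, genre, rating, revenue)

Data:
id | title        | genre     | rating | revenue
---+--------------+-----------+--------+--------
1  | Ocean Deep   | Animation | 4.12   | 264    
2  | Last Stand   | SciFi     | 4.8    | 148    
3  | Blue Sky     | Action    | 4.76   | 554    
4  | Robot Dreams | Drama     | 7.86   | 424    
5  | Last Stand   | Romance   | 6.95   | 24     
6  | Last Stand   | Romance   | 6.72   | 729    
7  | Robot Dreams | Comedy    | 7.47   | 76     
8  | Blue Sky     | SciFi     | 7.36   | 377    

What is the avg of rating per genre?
SELECT genre, AVG(rating) as result
FROM movies
GROUP BY genre

Result:
  Action: 4.76
  Animation: 4.12
  Comedy: 7.47
  Drama: 7.86
  Romance: 6.84
  SciFi: 6.08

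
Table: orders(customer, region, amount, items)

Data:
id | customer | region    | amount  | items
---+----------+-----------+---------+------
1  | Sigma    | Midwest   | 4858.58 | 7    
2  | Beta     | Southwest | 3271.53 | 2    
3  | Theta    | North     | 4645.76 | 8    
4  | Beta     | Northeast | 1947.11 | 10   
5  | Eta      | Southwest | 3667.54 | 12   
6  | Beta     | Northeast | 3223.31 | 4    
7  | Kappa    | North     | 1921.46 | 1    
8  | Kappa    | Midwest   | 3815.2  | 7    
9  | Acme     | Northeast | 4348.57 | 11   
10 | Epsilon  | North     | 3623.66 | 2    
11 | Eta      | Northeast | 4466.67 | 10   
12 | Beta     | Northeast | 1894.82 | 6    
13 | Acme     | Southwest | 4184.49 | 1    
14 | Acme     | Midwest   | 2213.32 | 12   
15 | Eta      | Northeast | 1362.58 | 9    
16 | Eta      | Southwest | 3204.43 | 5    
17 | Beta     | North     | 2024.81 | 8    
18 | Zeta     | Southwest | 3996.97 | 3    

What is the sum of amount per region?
SELECT region, SUM(amount) as result
FROM orders
GROUP BY region

Result:
  Midwest: 10887.10
  North: 12215.69
  Northeast: 17243.06
  Southwest: 18324.96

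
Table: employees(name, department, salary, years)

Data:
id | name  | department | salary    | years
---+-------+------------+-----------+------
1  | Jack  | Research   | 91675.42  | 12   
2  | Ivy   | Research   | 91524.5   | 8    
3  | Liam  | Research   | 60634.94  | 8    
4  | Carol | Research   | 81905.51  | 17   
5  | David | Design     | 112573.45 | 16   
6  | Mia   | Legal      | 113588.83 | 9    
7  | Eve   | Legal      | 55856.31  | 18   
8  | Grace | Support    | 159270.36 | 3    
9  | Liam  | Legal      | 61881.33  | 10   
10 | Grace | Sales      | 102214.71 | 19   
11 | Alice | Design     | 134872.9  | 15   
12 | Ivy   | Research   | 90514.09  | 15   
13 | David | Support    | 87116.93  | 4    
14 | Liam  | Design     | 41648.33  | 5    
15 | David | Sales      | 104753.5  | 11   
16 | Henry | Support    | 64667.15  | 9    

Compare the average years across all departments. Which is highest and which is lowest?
SELECT department, AVG(years)
FROM employees
GROUP BY department
ORDER BY AVG(years)

All groups:
  Support: 5.33
  Design: 12.00
  Research: 12.00
  Legal: 12.33
  Sales: 15.00

Highest: Sales (15.00)
Lowest: Support (5.33)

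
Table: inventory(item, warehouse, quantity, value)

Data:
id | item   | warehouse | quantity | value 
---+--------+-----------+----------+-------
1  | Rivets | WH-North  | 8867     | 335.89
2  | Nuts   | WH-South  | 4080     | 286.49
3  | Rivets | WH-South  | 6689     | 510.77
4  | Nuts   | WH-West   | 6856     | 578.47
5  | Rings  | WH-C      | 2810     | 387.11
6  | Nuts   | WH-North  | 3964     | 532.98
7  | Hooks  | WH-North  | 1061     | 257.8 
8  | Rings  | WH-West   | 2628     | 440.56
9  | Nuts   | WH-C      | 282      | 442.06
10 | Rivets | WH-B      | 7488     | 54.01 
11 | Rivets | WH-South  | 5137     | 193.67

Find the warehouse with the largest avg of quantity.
SELECT warehouse, AVG(quantity) as val
FROM inventory
GROUP BY warehouse
ORDER BY val DESC
LIMIT 1

Result: WH-B with avg(quantity) = 7488.00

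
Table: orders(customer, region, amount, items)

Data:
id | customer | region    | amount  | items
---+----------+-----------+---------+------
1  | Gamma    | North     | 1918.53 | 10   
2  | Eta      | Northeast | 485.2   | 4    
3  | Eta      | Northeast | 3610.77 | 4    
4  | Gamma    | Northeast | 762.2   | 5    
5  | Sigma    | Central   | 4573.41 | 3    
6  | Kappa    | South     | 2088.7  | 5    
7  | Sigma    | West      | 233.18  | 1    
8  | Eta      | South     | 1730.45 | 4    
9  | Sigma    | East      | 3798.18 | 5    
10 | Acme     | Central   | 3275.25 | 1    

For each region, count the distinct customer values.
SELECT region, COUNT(DISTINCT customer)
FROM orders
GROUP BY region

Result:
  Central: 2 distinct
  East: 1 distinct
  North: 1 distinct
  Northeast: 2 distinct
  South: 2 distinct
  West: 1 distinct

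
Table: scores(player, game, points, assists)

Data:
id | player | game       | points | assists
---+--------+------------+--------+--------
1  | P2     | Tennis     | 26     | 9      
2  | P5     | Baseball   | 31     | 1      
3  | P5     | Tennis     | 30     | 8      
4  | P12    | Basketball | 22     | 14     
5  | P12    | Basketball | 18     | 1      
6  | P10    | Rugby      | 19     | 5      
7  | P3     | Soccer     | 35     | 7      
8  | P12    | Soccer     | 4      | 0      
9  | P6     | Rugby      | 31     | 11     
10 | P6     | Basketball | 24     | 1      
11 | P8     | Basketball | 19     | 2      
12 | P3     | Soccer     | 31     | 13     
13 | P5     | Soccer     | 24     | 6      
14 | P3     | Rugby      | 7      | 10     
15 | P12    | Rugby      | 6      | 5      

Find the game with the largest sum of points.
SELECT game, SUM(points) as val
FROM scores
GROUP BY game
ORDER BY val DESC
LIMIT 1

Result: Soccer with sum(points) = 94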